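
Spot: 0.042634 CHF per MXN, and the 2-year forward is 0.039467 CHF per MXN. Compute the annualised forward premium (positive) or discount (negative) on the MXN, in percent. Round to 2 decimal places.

-3.71%

T = 2 years.
(F − S)/S = (0.039467 − 0.042634)/0.042634 = -0.0742834.
×(1/T) gives -3.71% p.a.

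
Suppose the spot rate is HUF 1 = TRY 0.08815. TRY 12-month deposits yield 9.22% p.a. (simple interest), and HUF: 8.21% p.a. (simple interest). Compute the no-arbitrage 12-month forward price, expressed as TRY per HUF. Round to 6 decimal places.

0.088973

T = 1 year.
TRY accumulates by 1 + 0.0922×1 = 1.092200.
HUF accumulates by 1 + 0.0821×1 = 1.082100.
Forward (TRY per HUF) = 0.08815 × 1.092200 / 1.082100 = 0.08897277.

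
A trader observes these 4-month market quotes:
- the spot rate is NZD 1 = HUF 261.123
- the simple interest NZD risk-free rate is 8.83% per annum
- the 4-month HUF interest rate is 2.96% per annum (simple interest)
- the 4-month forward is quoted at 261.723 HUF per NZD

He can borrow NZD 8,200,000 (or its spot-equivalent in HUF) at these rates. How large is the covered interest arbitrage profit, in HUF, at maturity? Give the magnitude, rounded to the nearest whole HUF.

T = 4/12 years.
Keep in NZD, deliver into the forward: 8,200,000·1.029433333333·261.723 = HUF 2,209,296,318.46.
Swap to HUF now, deposit: 8,200,000·261.123·1.009866666667 = HUF 2,162,335,191.52.
The quoted forward overvalues NZD, so borrow HUF, buy NZD at spot, deposit the NZD at 8.83%, and sell the proceeds forward at 261.723.
The gap between the two covered legs is HUF 46,961,127.

HUF 46,961,127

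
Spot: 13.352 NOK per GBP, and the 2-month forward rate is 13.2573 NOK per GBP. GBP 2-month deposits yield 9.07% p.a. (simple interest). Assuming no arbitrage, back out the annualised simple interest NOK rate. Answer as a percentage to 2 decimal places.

4.75%

T = 2/12 years.
F/S = 13.2573/13.352 = 0.9929074 = (growth of NOK) / (growth of GBP).
The GBP side grows by 1 + 0.0907×2/12 = 1.0151167.
Hence g_NOK = 1.0079169.
(1.0079169 − 1)/T = 0.047501, i.e. 4.75%.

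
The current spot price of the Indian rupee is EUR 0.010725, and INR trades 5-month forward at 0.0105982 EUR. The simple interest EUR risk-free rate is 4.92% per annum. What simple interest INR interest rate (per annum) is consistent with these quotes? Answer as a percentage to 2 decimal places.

T = 5/12 years.
CIP gives F = S · g_EUR/g_INR, so g_EUR/g_INR = 0.0105982/0.010725 = 0.9881772.
EUR growth factor: 1 + 0.0492×5/12 = 1.020500.
That pins the INR growth at 1.0327095.
r = (1.0327095 − 1)/(5/12) = 0.078503 → 7.85%.

7.85%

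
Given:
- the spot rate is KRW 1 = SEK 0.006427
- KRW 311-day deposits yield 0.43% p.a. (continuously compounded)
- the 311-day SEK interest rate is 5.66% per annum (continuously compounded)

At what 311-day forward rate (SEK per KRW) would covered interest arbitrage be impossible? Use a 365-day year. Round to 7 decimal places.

T = 311/365 years.
SEK growth factor: e^(0.0566×311/365) = 1.0494081.
KRW growth factor: e^(0.0043×311/365) = 1.0036706.
CIP: F = S · (grow SEK)/(grow KRW) = 0.006427 × 1.0494081/1.0036706 = 0.006719880 SEK per KRW.

0.0067199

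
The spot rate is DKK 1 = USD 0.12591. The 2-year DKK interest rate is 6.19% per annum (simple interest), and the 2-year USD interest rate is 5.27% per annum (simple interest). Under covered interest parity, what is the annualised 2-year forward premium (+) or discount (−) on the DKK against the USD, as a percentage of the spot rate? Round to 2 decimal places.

T = 2 years.
F = S · g_USD/g_DKK = 0.12591 × 1.105400/1.123800 = 0.12384847.
(F − S)/S ÷ T = (0.12384847 − 0.12591)/0.12591/2 = -0.008187 → -0.82%.

-0.82%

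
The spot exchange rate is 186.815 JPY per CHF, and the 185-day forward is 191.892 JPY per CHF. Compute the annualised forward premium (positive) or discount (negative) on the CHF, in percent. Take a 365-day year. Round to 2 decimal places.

T = 185/365 years.
(F − S)/S = (191.892 − 186.815)/186.815 = 0.0271766.
Annualise by dividing by T: 0.0271766 / (185/365) = 0.053619 → 5.36%.

+5.36%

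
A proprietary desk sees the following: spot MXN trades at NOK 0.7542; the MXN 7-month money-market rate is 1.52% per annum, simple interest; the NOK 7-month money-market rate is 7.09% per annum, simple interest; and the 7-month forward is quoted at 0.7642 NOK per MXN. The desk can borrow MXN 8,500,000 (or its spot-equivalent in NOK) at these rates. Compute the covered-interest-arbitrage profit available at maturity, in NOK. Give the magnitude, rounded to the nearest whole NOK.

NOK 122,541

T = 7/12 years.
Route A — deposit MXN, sell forward: 8,500,000 × 1.008866667 × 0.7642 = NOK 6,553,295.21.
Route B — convert at spot, deposit NOK: 8,500,000 × 0.7542 × 1.041358333 = NOK 6,675,835.87.
The quoted forward undervalues MXN, so borrow MXN, convert to NOK at spot, deposit the NOK at 7.09%, and buy MXN forward at 0.7642 to cover the loan.
Profit = 6,675,835.87 − 6,553,295.21 = NOK 122,541.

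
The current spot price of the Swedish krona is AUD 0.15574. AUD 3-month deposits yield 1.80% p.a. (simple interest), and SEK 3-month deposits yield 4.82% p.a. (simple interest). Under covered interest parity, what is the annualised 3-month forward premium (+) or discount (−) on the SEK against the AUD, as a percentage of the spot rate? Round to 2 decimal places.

T = 3/12 years.
No-arbitrage forward: 0.15574 × 1.004500 / 1.012050 = 0.15457816 AUD/SEK.
Annualised premium = (F − S)/S × (1/T) = (0.15457816 − 0.15574)/0.15574 ÷ (3/12) = -2.98%.

-2.98%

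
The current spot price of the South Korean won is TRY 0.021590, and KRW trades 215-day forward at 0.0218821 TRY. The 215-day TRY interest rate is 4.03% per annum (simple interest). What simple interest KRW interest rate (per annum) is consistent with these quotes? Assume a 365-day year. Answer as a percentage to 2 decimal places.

1.71%

T = 215/365 years.
CIP gives F = S · g_TRY/g_KRW, so g_TRY/g_KRW = 0.0218821/0.02159 = 1.0135294.
The TRY side grows by 1 + 0.0403×215/365 = 1.0237384.
That pins the KRW growth at 1.0100727.
r = (1.0100727 − 1)/(215/365) = 0.017100 → 1.71%.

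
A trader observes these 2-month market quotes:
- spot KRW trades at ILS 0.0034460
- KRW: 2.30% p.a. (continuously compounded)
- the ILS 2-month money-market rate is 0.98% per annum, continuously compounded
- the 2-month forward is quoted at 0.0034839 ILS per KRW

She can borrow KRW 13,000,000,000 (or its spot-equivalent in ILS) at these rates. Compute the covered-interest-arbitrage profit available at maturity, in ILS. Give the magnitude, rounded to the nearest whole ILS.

ILS 593,418

T = 2/12 years.
Keep in KRW, deliver into the forward: 13,000,000,000·1.00384069·0.0034839 = ILS 45,464,647.54.
Swap to ILS now, deposit: 13,000,000,000·0.0034460·1.0016346679 = ILS 44,871,229.85.
The quoted forward overvalues KRW, so borrow ILS, buy KRW at spot, deposit the KRW at 2.30%, and sell the proceeds forward at 0.0034839.
Arbitrage profit = |45,464,647.54 − 44,871,229.85| = ILS 593,418.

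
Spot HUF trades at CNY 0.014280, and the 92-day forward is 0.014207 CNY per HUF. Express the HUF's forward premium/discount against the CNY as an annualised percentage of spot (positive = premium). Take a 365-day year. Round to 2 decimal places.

T = 92/365 years.
(F − S)/S = (0.014207 − 0.01428)/0.01428 = -0.0051120.
×(1/T) gives -2.03% p.a.

-2.03%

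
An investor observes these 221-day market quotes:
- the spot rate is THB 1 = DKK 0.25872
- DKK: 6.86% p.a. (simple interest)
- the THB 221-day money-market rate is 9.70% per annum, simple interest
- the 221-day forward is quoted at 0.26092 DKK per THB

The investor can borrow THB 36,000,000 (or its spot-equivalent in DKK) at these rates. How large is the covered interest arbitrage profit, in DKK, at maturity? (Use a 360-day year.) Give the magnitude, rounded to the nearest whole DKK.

DKK 246,299

T = 221/360 years.
Invest the THB and cover forward: 36,000,000 × 1.059547222 × 0.26092 = DKK 9,952,454.20.
Convert at spot and invest in DKK: 36,000,000 × 0.25872 × 1.042112778 = DKK 9,706,155.05.
The quoted forward overvalues THB, so borrow DKK, buy THB at spot, deposit the THB at 9.70%, and sell the proceeds forward at 0.26092.
Profit = 9,952,454.20 − 9,706,155.05 = DKK 246,299.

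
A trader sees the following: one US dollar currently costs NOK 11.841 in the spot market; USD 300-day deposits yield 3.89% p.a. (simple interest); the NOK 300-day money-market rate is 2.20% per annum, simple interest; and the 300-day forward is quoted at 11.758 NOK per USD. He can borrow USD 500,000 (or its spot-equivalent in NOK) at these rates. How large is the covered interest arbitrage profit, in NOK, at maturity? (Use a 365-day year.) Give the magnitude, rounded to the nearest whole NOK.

T = 300/365 years.
Invest the USD and cover forward: 500,000 × 1.031972603 × 11.758 = NOK 6,066,966.93.
Convert at spot and invest in NOK: 500,000 × 11.841 × 1.018082192 = NOK 6,027,555.62.
The quoted forward overvalues USD, so borrow NOK, buy USD at spot, deposit the USD at 3.89%, and sell the proceeds forward at 11.758.
Profit = 6,066,966.93 − 6,027,555.62 = NOK 39,411.

NOK 39,411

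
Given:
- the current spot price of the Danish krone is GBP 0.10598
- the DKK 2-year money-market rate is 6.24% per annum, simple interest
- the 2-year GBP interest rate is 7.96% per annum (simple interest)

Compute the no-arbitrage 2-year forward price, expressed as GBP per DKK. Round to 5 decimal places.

T = 2 years.
GBP accumulates by 1 + 0.0796×2 = 1.159200.
Growth of 1 DKK over T: 1 + 0.0624×2 = 1.124800.
CIP: F = S · (grow GBP)/(grow DKK) = 0.10598 × 1.159200/1.124800 = 0.1092212 GBP per DKK.

0.10922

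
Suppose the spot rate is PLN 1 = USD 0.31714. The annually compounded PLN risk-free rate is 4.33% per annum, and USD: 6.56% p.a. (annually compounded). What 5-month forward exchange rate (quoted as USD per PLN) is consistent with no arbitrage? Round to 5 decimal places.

0.31995

T = 5/12 years.
USD growth factor: (1 + 0.0656)^(5/12) = 1.0268277.
PLN accumulates by (1 + 0.0433)^(5/12) = 1.0178189.
Forward (USD per PLN) = 0.31714 × 1.0268277 / 1.0178189 = 0.3199470.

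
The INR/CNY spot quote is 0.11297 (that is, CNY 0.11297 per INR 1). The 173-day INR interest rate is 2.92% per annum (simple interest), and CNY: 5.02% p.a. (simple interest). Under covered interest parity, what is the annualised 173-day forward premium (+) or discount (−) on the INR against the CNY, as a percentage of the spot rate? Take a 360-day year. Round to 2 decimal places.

T = 173/360 years.
No-arbitrage forward: 0.11297 × 1.0241239 / 1.0140322 = 0.11409428 CNY/INR.
(F − S)/S ÷ T = (0.11409428 − 0.11297)/0.11297/(173/360) = 0.020709 → 2.07%.

+2.07%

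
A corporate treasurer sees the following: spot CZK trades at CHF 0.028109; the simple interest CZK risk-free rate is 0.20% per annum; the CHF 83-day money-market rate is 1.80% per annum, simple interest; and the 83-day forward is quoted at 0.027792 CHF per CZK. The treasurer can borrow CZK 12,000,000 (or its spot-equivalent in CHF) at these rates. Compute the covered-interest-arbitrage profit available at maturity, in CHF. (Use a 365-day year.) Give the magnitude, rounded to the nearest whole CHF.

CHF 5,033

T = 83/365 years.
Keep in CZK, deliver into the forward: 12,000,000·1.00045479·0.027792 = CHF 333,655.67.
Swap to CHF now, deposit: 12,000,000·0.028109·1.00409315 = CHF 338,688.65.
The quoted forward undervalues CZK, so borrow CZK, convert to CHF at spot, deposit the CHF at 1.80%, and buy CZK forward at 0.027792 to cover the loan.
The gap between the two covered legs is CHF 5,033.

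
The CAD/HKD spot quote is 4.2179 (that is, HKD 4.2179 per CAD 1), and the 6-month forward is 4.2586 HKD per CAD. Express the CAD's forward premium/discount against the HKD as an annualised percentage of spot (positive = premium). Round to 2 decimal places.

+1.93%

T = 6/12 years.
Period premium: (4.2586 − 4.2179)/4.2179 = 0.0096494.
Annualise by dividing by T: 0.0096494 / (6/12) = 0.019299 → 1.93%.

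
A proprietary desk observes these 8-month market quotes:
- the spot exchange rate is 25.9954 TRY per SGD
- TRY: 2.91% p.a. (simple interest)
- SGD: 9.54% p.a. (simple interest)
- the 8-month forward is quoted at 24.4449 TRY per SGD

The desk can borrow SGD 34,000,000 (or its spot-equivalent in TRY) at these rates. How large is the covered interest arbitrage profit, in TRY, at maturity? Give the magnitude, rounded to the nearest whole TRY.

TRY 17,003,914

T = 8/12 years.
Invest the SGD and cover forward: 34,000,000 × 1.063600 × 24.4449 = TRY 883,986,251.76.
Convert at spot and invest in TRY: 34,000,000 × 25.9954 × 1.019400 = TRY 900,990,165.84.
The quoted forward undervalues SGD, so borrow SGD, convert to TRY at spot, deposit the TRY at 2.91%, and buy SGD forward at 24.4449 to cover the loan.
Profit = 900,990,165.84 − 883,986,251.76 = TRY 17,003,914.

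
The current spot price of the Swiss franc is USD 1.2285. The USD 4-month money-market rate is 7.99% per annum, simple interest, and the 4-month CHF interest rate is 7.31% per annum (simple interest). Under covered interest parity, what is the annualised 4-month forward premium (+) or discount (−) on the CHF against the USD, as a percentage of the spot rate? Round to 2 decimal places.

+0.66%

T = 4/12 years.
CIP forward (USD per CHF) = 1.2285 × 1.0266333/1.0243667 = 1.2312183.
(F − S)/S ÷ T = (1.2312183 − 1.2285)/1.2285/(4/12) = 0.006638 → 0.66%.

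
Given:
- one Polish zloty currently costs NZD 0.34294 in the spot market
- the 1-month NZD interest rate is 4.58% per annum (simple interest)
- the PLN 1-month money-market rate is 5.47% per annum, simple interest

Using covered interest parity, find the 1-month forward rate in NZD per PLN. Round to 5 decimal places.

0.34269

T = 1/12 years.
NZD growth factor: 1 + 0.0458×1/12 = 1.0038167.
PLN growth factor: 1 + 0.0547×1/12 = 1.0045583.
So F = 0.34294 × 1.0038167 / 1.0045583 = 0.3426868 (NZD/PLN).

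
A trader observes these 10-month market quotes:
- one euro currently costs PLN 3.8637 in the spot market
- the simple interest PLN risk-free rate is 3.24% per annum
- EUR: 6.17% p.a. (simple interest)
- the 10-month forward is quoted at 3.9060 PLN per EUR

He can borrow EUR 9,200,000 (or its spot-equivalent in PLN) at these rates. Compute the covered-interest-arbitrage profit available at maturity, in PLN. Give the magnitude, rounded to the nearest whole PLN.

PLN 1,277,085

T = 10/12 years.
Invest the EUR and cover forward: 9,200,000 × 1.0514166667 × 3.9060 = PLN 37,782,868.20.
Convert at spot and invest in PLN: 9,200,000 × 3.8637 × 1.027000 = PLN 36,505,783.08.
The quoted forward overvalues EUR, so borrow PLN, buy EUR at spot, deposit the EUR at 6.17%, and sell the proceeds forward at 3.9060.
The gap between the two covered legs is PLN 1,277,085.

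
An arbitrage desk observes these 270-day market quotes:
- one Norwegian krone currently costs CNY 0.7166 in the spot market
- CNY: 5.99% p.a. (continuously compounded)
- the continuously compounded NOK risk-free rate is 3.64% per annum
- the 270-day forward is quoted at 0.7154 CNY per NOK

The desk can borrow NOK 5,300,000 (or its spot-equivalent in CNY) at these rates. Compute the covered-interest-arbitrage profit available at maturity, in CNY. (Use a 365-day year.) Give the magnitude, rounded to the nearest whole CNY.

T = 270/365 years.
Route A — deposit NOK, sell forward: 5,300,000 × 1.027291809 × 0.7154 = CNY 3,895,100.17.
Route B — convert at spot, deposit CNY: 5,300,000 × 0.7166 × 1.04530592 = CNY 3,970,050.98.
The quoted forward undervalues NOK, so borrow NOK, convert to CNY at spot, deposit the CNY at 5.99%, and buy NOK forward at 0.7154 to cover the loan.
Arbitrage profit = |3,895,100.17 − 3,970,050.98| = CNY 74,951.

CNY 74,951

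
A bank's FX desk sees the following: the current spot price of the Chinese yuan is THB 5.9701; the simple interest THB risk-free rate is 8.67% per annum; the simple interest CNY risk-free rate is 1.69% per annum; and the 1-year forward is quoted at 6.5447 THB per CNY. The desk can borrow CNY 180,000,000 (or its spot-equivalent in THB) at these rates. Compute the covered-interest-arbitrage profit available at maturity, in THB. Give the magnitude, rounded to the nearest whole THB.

THB 30,167,597

T = 1 year.
Keep in CNY, deliver into the forward: 180,000,000·1.016900·6.5447 = THB 1,197,954,977.40.
Swap to THB now, deposit: 180,000,000·5.9701·1.086700 = THB 1,167,787,380.60.
The quoted forward overvalues CNY, so borrow THB, buy CNY at spot, deposit the CNY at 1.69%, and sell the proceeds forward at 6.5447.
Arbitrage profit = |1,197,954,977.40 − 1,167,787,380.60| = THB 30,167,597.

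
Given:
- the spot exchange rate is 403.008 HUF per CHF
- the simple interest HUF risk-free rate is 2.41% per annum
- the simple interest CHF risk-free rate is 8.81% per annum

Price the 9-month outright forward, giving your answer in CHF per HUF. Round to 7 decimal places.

0.0025983

T = 9/12 years.
Growth of 1 HUF over T: 1 + 0.0241×9/12 = 1.018075.
CHF accumulates by 1 + 0.0881×9/12 = 1.066075.
Forward (HUF per CHF) = 403.008 × 1.018075 / 1.066075 = 384.8626.
Invert for CHF per HUF: 1 / 384.8626 = 0.0025983.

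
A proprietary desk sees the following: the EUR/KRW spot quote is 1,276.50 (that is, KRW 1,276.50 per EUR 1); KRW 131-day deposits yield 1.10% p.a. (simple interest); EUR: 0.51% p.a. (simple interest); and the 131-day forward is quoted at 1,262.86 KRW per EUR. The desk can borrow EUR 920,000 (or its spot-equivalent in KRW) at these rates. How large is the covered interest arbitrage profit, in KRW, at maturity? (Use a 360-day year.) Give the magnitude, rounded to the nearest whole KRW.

KRW 15,093,417

T = 131/360 years.
Invest the EUR and cover forward: 920,000 × 1.001855833333 × 1262.86 = KRW 1,163,987,365.07.
Convert at spot and invest in KRW: 920,000 × 1276.50 × 1.004002777778 = KRW 1,179,080,782.17.
The quoted forward undervalues EUR, so borrow EUR, convert to KRW at spot, deposit the KRW at 1.10%, and buy EUR forward at 1,262.86 to cover the loan.
Profit = 1,179,080,782.17 − 1,163,987,365.07 = KRW 15,093,417.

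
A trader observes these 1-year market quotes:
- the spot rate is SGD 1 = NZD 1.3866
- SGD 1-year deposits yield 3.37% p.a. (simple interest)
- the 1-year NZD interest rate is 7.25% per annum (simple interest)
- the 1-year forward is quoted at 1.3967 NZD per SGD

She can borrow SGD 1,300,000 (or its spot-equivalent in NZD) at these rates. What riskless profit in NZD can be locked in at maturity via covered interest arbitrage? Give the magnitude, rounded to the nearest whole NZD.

T = 1 year.
Route A — deposit SGD, sell forward: 1,300,000 × 1.033700 × 1.3967 = NZD 1,876,899.43.
Route B — convert at spot, deposit NZD: 1,300,000 × 1.3866 × 1.072500 = NZD 1,933,267.05.
The quoted forward undervalues SGD, so borrow SGD, convert to NZD at spot, deposit the NZD at 7.25%, and buy SGD forward at 1.3967 to cover the loan.
Profit = 1,933,267.05 − 1,876,899.43 = NZD 56,368.

NZD 56,368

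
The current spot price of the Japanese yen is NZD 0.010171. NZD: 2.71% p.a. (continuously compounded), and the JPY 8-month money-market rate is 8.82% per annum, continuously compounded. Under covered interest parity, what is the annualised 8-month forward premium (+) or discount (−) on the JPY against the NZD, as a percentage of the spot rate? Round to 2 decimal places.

T = 8/12 years.
No-arbitrage forward: 0.010171 × 1.0182309 / 1.0605631 = 0.009765026 NZD/JPY.
Annualised premium = (F − S)/S × (1/T) = (0.009765026 − 0.010171)/0.010171 ÷ (8/12) = -5.99%.

-5.99%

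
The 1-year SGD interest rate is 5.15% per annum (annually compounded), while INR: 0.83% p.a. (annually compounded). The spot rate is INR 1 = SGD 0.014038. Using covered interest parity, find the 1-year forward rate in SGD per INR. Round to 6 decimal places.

T = 1 year.
SGD growth factor: (1 + 0.0515)^1 = 1.051500.
Growth of 1 INR over T: (1 + 0.0083)^1 = 1.008300.
Forward (SGD per INR) = 0.014038 × 1.051500 / 1.008300 = 0.01463945.

0.014639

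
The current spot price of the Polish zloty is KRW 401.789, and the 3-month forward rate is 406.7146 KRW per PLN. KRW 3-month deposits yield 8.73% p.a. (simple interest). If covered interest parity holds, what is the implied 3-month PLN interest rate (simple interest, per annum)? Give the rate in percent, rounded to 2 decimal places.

T = 3/12 years.
By CIP, F/S equals the KRW-to-PLN growth ratio: 406.7146/401.789 = 1.0122592.
KRW growth factor: 1 + 0.0873×3/12 = 1.021825.
That pins the PLN growth at 1.009450.
r = (1.009450 − 1)/(3/12) = 0.037800 → 3.78%.

3.78%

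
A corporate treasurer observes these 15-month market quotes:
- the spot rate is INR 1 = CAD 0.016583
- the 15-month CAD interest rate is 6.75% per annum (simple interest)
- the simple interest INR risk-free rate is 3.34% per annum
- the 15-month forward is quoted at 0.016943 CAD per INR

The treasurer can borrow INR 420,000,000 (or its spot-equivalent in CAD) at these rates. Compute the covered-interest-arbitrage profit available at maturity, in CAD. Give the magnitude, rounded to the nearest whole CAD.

CAD 139,365

T = 15/12 years.
Route A — deposit INR, sell forward: 420,000,000 × 1.041750 × 0.016943 = CAD 7,413,155.51.
Route B — convert at spot, deposit CAD: 420,000,000 × 0.016583 × 1.084375 = CAD 7,552,520.06.
The quoted forward undervalues INR, so borrow INR, convert to CAD at spot, deposit the CAD at 6.75%, and buy INR forward at 0.016943 to cover the loan.
Profit = 7,552,520.06 − 7,413,155.51 = CAD 139,365.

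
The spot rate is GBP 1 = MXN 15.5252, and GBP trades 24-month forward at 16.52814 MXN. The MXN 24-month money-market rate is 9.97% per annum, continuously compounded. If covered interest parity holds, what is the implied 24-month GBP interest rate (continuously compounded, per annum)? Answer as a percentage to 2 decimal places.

T = 2 years.
By CIP, F/S equals the MXN-to-GBP growth ratio: 16.52814/15.5252 = 1.0646008.
MXN growth factor: e^(0.0997×2) = 1.2206701.
That pins the GBP growth at 1.1465989.
r = ln(1.1465989)/2 = 0.068400 → 6.84%.

6.84%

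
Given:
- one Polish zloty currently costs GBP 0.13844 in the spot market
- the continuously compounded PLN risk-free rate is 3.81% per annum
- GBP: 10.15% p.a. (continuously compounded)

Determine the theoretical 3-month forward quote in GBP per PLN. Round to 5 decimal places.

T = 3/12 years.
Growth of 1 GBP over T: e^(0.1015×3/12) = 1.0256997.
PLN accumulates by e^(0.0381×3/12) = 1.0095705.
Forward (GBP per PLN) = 0.13844 × 1.0256997 / 1.0095705 = 0.1406518.

0.14065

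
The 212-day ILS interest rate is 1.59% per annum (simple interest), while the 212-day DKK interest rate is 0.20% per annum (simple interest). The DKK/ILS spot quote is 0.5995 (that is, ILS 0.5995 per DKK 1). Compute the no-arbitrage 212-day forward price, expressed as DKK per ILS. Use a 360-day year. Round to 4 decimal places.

1.6545

T = 212/360 years.
ILS accumulates by 1 + 0.0159×212/360 = 1.0093633.
DKK growth factor: 1 + 0.0020×212/360 = 1.0011778.
So F = 0.5995 × 1.0093633 / 1.0011778 = 0.6044014 (ILS/DKK).
Invert for DKK per ILS: 1 / 0.6044014 = 1.6545.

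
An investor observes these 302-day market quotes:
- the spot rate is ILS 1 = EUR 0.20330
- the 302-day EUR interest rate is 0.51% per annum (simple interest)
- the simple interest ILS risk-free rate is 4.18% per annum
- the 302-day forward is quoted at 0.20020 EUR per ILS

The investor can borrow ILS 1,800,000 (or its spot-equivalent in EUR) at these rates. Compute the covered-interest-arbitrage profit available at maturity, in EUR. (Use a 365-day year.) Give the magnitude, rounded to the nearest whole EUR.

T = 302/365 years.
Keep in ILS, deliver into the forward: 1,800,000·1.03458521·0.20020 = EUR 372,823.13.
Swap to EUR now, deposit: 1,800,000·0.20330·1.00421973 = EUR 367,484.17.
The quoted forward overvalues ILS, so borrow EUR, buy ILS at spot, deposit the ILS at 4.18%, and sell the proceeds forward at 0.20020.
Profit = 372,823.13 − 367,484.17 = EUR 5,339.

EUR 5,339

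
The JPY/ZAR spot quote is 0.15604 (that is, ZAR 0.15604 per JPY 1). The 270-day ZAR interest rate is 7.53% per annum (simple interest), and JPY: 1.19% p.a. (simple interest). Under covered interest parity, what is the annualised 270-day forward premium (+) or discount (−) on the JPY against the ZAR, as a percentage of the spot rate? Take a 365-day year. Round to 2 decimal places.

+6.28%

T = 270/365 years.
F = S · g_ZAR/g_JPY = 0.15604 × 1.0557014/1.0088027 = 0.16329422.
Annualised premium = (F − S)/S × (1/T) = (0.16329422 − 0.15604)/0.15604 ÷ (270/365) = 6.28%.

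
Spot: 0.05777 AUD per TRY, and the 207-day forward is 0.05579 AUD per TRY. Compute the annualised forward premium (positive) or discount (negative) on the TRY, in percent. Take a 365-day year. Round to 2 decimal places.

T = 207/365 years.
TRY trades forward at -3.42738% vs spot over the period.
Annualise by dividing by T: -0.0342738 / (207/365) = -0.060434 → -6.04%.

-6.04%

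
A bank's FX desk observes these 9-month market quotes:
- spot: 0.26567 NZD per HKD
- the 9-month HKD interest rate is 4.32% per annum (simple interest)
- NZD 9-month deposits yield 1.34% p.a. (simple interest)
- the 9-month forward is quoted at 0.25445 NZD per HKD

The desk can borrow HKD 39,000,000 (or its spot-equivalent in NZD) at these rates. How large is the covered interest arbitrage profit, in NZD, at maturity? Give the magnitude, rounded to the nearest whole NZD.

T = 9/12 years.
Keep in HKD, deliver into the forward: 39,000,000·1.032400·0.25445 = NZD 10,245,073.02.
Swap to NZD now, deposit: 39,000,000·0.26567·1.010050 = NZD 10,465,259.36.
The quoted forward undervalues HKD, so borrow HKD, convert to NZD at spot, deposit the NZD at 1.34%, and buy HKD forward at 0.25445 to cover the loan.
Profit = 10,465,259.36 − 10,245,073.02 = NZD 220,186.

NZD 220,186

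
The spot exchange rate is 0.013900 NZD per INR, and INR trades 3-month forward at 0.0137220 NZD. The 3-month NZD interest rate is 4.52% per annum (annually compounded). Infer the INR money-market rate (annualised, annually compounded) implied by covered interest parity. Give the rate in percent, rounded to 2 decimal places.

10.05%

T = 3/12 years.
CIP gives F = S · g_NZD/g_INR, so g_NZD/g_INR = 0.013722/0.0139 = 0.9871942.
NZD growth factor: (1 + 0.0452)^(3/12) = 1.0111134.
So the INR growth factor = 1.0242295.
r = 1.0242295^(12/3) − 1 = 0.100498 → 10.05%.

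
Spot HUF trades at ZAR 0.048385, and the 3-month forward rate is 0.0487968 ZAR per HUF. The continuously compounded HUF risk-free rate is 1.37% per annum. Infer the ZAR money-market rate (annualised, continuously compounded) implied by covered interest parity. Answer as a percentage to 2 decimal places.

T = 3/12 years.
CIP gives F = S · g_ZAR/g_HUF, so g_ZAR/g_HUF = 0.0487968/0.048385 = 1.0085109.
HUF growth factor: e^(0.0137×3/12) = 1.0034309.
So the ZAR growth factor = 1.011971.
Take logs: ln 1.011971 / (3/12) = 0.047600, so 4.76%.

4.76%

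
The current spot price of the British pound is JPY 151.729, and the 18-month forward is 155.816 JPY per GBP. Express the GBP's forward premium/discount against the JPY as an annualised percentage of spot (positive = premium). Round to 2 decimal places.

T = 18/12 years.
GBP trades forward at +2.69362% vs spot over the period.
×(1/T) gives 1.80% p.a.

+1.80%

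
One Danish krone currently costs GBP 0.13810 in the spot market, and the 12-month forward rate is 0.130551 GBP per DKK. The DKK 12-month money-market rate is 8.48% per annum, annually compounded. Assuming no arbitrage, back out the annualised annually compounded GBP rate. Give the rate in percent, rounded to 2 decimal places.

2.55%

T = 1 year.
By CIP, F/S equals the GBP-to-DKK growth ratio: 0.130551/0.1381 = 0.9453367.
The DKK side grows by (1 + 0.0848)^1 = 1.084800.
Hence g_GBP = 1.0255013.
r = 1.0255013^(1/1) − 1 = 0.025501 → 2.55%.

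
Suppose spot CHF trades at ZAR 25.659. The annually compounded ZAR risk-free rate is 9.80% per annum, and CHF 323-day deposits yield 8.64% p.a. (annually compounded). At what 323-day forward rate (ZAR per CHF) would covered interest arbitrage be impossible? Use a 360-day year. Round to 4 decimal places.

25.9047

T = 323/360 years.
ZAR accumulates by (1 + 0.0980)^(323/360) = 1.08750014.
CHF growth factor: (1 + 0.0864)^(323/360) = 1.07718627.
Forward (ZAR per CHF) = 25.659 × 1.08750014 / 1.07718627 = 25.904680.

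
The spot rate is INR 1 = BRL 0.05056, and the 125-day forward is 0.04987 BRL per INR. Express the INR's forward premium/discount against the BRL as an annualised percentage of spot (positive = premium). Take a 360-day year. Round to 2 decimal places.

T = 125/360 years.
INR trades forward at -1.36472% vs spot over the period.
Annualise by dividing by T: -0.0136472 / (125/360) = -0.039304 → -3.93%.

-3.93%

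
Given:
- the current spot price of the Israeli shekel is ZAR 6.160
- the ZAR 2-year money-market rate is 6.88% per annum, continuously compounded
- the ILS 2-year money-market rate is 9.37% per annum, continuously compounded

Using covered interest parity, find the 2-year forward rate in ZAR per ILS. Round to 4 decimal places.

5.8607

T = 2 years.
Growth of 1 ZAR over T: e^(0.0688×2) = 1.1475165.
Growth of 1 ILS over T: e^(0.0937×2) = 1.2061096.
Forward (ZAR per ILS) = 6.16 × 1.1475165 / 1.2061096 = 5.860746.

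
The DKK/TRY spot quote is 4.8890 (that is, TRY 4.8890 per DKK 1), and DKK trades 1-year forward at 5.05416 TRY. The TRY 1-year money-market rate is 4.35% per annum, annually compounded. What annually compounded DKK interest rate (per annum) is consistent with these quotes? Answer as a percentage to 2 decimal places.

0.94%

T = 1 year.
F/S = 5.05416/4.889 = 1.0337820 = (growth of TRY) / (growth of DKK).
The TRY side grows by (1 + 0.0435)^1 = 1.043500.
That pins the DKK growth at 1.0094004.
r = 1.0094004^(1/1) − 1 = 0.009400 → 0.94%.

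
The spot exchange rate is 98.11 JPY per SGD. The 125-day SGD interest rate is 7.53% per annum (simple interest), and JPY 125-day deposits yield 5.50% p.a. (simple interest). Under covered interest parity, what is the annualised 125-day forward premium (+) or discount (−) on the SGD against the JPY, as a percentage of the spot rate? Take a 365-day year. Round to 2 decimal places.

-1.98%

T = 125/365 years.
CIP forward (JPY per SGD) = 98.11 × 1.0188356/1.0257877 = 97.44508.
Annualised premium = (F − S)/S × (1/T) = (97.44508 − 98.11)/98.11 ÷ (125/365) = -1.98%.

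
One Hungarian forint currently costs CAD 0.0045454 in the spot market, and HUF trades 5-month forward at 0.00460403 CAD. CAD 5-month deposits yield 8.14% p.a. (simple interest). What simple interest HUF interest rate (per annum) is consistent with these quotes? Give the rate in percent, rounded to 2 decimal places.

4.98%

T = 5/12 years.
F/S = 0.00460403/0.0045454 = 1.0128988 = (growth of CAD) / (growth of HUF).
The CAD side grows by 1 + 0.0814×5/12 = 1.0339167.
Hence g_HUF = 1.0207502.
(1.0207502 − 1)/T = 0.049800, i.e. 4.98%.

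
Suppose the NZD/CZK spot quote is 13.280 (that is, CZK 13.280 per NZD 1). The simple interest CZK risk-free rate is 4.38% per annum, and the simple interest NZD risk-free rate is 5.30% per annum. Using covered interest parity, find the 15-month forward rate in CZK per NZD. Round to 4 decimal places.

13.1368

T = 15/12 years.
CZK growth factor: 1 + 0.0438×15/12 = 1.054750.
Growth of 1 NZD over T: 1 + 0.0530×15/12 = 1.066250.
So F = 13.28 × 1.054750 / 1.066250 = 13.136769 (CZK/NZD).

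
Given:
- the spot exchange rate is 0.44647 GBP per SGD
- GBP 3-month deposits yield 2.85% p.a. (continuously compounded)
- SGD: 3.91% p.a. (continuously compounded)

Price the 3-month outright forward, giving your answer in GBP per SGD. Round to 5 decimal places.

T = 3/12 years.
GBP accumulates by e^(0.0285×3/12) = 1.0071504.
Growth of 1 SGD over T: e^(0.0391×3/12) = 1.0098229.
CIP: F = S · (grow GBP)/(grow SGD) = 0.44647 × 1.0071504/1.0098229 = 0.4452884 GBP per SGD.

0.44529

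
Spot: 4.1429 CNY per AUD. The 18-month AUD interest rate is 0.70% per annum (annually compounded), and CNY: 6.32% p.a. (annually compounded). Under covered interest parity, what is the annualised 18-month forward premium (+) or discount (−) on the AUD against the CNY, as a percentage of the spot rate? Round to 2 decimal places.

+5.66%

T = 18/12 years.
F = S · g_CNY/g_AUD = 4.1429 × 1.0962824/1.0105184 = 4.4945133.
(F − S)/S ÷ T = (4.4945133 − 4.1429)/4.1429/(18/12) = 0.056581 → 5.66%.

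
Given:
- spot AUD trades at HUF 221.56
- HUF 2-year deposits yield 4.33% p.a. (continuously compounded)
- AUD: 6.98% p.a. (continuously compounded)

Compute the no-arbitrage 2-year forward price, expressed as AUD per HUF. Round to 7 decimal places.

0.0047591

T = 2 years.
HUF growth factor: e^(0.0433×2) = 1.0904604.
Growth of 1 AUD over T: e^(0.0698×2) = 1.1498138.
CIP: F = S · (grow HUF)/(grow AUD) = 221.56 × 1.0904604/1.1498138 = 210.1231 HUF per AUD.
Quoted the other way: 1/210.1231 = 0.0047591 AUD per HUF.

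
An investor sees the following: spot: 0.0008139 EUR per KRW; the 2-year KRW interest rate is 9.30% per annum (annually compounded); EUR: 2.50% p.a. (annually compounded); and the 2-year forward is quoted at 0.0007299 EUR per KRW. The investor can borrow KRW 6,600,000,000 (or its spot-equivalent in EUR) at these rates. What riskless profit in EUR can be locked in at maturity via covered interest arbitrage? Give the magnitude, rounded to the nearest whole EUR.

EUR 111,346

T = 2 years.
Route A — deposit KRW, sell forward: 6,600,000,000 × 1.194649 × 0.0007299 = EUR 5,755,030.41.
Route B — convert at spot, deposit EUR: 6,600,000,000 × 0.0008139 × 1.050625 = EUR 5,643,684.34.
The quoted forward overvalues KRW, so borrow EUR, buy KRW at spot, deposit the KRW at 9.30%, and sell the proceeds forward at 0.0007299.
Arbitrage profit = |5,755,030.41 − 5,643,684.34| = EUR 111,346.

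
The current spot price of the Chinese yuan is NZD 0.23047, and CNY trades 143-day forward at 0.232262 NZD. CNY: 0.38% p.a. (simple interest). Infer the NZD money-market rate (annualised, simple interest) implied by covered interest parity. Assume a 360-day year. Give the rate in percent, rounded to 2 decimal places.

2.34%

T = 143/360 years.
CIP gives F = S · g_NZD/g_CNY, so g_NZD/g_CNY = 0.232262/0.23047 = 1.0077754.
The CNY side grows by 1 + 0.0038×143/360 = 1.0015094.
So the NZD growth factor = 1.0092965.
(1.0092965 − 1)/T = 0.023404, i.e. 2.34%.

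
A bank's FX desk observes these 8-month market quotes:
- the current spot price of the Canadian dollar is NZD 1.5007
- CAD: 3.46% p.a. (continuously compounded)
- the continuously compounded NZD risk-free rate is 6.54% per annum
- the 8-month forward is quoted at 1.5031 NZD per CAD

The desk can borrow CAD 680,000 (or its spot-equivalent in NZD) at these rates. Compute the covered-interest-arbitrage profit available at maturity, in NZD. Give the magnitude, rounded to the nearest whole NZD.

T = 8/12 years.
Keep in CAD, deliver into the forward: 680,000·1.02333476·1.5031 = NZD 1,045,958.64.
Swap to NZD now, deposit: 680,000·1.5007·1.044564446 = NZD 1,065,952.95.
The quoted forward undervalues CAD, so borrow CAD, convert to NZD at spot, deposit the NZD at 6.54%, and buy CAD forward at 1.5031 to cover the loan.
Profit = 1,065,952.95 − 1,045,958.64 = NZD 19,994.

NZD 19,994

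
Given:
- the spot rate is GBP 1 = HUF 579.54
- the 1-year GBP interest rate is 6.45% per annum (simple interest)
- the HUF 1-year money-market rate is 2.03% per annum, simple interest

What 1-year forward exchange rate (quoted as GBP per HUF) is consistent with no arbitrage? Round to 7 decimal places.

T = 1 year.
Growth of 1 HUF over T: 1 + 0.0203×1 = 1.020300.
Growth of 1 GBP over T: 1 + 0.0645×1 = 1.064500.
CIP: F = S · (grow HUF)/(grow GBP) = 579.54 × 1.020300/1.064500 = 555.4764 HUF per GBP.
Invert for GBP per HUF: 1 / 555.4764 = 0.0018003.

0.0018003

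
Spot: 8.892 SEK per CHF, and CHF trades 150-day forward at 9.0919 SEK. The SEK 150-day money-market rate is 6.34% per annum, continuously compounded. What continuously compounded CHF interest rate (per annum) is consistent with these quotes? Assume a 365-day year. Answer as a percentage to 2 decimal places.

T = 150/365 years.
By CIP, F/S equals the SEK-to-CHF growth ratio: 9.0919/8.892 = 1.0224809.
SEK growth factor: e^(0.0634×150/365) = 1.0263972.
So the CHF growth factor = 1.0038302.
r = ln(1.0038302)/(150/365) = 0.009302 → 0.93%.

0.93%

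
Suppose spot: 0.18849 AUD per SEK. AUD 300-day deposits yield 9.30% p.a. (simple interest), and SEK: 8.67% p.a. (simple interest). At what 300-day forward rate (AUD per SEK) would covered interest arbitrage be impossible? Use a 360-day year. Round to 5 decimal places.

0.18941

T = 300/360 years.
Growth of 1 AUD over T: 1 + 0.0930×300/360 = 1.077500.
SEK growth factor: 1 + 0.0867×300/360 = 1.072250.
So F = 0.18849 × 1.077500 / 1.072250 = 0.1894129 (AUD/SEK).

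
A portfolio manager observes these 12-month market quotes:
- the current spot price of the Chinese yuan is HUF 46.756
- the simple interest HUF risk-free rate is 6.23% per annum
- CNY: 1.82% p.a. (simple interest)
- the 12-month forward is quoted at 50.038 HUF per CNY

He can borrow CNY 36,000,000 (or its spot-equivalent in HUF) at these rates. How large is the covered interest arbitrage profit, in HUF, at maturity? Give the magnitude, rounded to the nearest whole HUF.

T = 1 year.
Route A — deposit CNY, sell forward: 36,000,000 × 1.018200 × 50.038 = HUF 1,834,152,897.60.
Route B — convert at spot, deposit HUF: 36,000,000 × 46.756 × 1.062300 = HUF 1,788,080,356.80.
The quoted forward overvalues CNY, so borrow HUF, buy CNY at spot, deposit the CNY at 1.82%, and sell the proceeds forward at 50.038.
Arbitrage profit = |1,834,152,897.60 − 1,788,080,356.80| = HUF 46,072,541.

HUF 46,072,541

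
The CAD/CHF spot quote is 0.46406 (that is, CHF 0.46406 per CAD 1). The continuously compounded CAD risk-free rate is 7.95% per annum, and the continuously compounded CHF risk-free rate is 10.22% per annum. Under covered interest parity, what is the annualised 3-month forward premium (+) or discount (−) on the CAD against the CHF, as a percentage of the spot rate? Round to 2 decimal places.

+2.28%

T = 3/12 years.
No-arbitrage forward: 0.46406 × 1.0258792 / 1.0200738 = 0.46670104 CHF/CAD.
(F − S)/S ÷ T = (0.46670104 − 0.46406)/0.46406/(3/12) = 0.022765 → 2.28%.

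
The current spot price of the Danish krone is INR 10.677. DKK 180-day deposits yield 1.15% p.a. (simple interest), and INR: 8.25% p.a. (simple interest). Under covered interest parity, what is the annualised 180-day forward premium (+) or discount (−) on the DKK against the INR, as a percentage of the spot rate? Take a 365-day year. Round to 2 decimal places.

T = 180/365 years.
No-arbitrage forward: 10.677 × 1.0406849 / 1.0056712 = 11.048733 INR/DKK.
(F − S)/S ÷ T = (11.048733 − 10.677)/10.677/(180/365) = 0.070600 → 7.06%.

+7.06%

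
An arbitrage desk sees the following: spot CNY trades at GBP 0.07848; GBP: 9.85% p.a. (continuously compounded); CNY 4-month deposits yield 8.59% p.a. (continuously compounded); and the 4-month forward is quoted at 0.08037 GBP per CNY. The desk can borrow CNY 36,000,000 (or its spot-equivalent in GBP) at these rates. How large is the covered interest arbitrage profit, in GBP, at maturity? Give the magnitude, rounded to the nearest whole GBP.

GBP 57,780

T = 4/12 years.
Keep in CNY, deliver into the forward: 36,000,000·1.029047208·0.08037 = GBP 2,977,362.87.
Swap to GBP now, deposit: 36,000,000·0.07848·1.033378295 = GBP 2,919,583.03.
The quoted forward overvalues CNY, so borrow GBP, buy CNY at spot, deposit the CNY at 8.59%, and sell the proceeds forward at 0.08037.
Arbitrage profit = |2,977,362.87 − 2,919,583.03| = GBP 57,780.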